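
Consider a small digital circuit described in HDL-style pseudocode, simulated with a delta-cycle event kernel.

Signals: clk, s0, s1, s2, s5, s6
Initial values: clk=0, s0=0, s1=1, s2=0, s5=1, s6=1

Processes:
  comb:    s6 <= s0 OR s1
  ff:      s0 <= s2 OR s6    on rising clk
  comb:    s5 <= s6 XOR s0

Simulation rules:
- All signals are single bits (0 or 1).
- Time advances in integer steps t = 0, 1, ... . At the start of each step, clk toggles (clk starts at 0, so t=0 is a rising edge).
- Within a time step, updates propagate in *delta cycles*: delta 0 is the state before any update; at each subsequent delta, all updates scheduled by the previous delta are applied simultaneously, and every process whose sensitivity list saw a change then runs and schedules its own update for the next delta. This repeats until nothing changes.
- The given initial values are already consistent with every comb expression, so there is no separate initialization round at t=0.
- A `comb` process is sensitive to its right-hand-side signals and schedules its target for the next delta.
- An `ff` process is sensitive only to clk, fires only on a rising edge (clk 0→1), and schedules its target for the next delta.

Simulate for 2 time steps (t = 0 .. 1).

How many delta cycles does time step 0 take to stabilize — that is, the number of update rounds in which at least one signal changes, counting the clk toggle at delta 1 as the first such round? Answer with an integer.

t=0 Δ0: s6=1 s5=1 s2=0 s1=1 s0=0 clk=0
  Δ1: clk:0→1
  Δ2: s0:0→1
  Δ3: s5:1→0
  (3Δ to stable)
t=1 Δ0: s6=1 s5=0 s2=0 s1=1 s0=1 clk=1
  Δ1: clk:1→0
  (1Δ to stable)

3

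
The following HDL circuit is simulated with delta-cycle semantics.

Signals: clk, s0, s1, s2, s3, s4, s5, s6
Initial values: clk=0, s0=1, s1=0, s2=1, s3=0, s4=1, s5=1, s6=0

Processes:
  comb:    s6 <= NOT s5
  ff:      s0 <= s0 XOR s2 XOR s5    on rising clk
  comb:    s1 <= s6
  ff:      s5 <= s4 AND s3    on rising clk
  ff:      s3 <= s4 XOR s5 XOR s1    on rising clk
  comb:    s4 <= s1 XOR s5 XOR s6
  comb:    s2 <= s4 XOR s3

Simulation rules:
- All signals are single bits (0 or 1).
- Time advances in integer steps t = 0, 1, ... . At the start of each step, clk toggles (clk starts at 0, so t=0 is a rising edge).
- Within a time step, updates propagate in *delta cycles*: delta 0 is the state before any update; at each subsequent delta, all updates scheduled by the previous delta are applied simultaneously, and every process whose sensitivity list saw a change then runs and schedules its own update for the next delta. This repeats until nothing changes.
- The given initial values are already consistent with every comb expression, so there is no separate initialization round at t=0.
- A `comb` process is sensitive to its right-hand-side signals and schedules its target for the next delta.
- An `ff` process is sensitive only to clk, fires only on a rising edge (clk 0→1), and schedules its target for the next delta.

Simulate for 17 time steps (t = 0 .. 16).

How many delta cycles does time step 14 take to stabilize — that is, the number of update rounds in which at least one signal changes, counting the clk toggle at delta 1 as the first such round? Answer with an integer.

t=0 Δ0: s1=0 s6=0 s2=1 s4=1 s3=0 s5=1 clk=0 s0=1
  Δ1: clk:0→1
  Δ2: s5:1→0
  Δ3: s6:0→1, s4:1→0
  Δ4: s1:0→1, s2:1→0, s4:0→1
  Δ5: s2:0→1, s4:1→0
  Δ6: s2:1→0
  (6Δ to stable)
t=1 Δ0: s1=1 s6=1 s2=0 s4=0 s3=0 s5=0 clk=1 s0=1
  Δ1: clk:1→0
  (1Δ to stable)
t=2 Δ0: s1=1 s6=1 s2=0 s4=0 s3=0 s5=0 clk=0 s0=1
  Δ1: clk:0→1
  Δ2: s3:0→1
  Δ3: s2:0→1
  (3Δ to stable)
t=3 Δ0: s1=1 s6=1 s2=1 s4=0 s3=1 s5=0 clk=1 s0=1
  Δ1: clk:1→0
  (1Δ to stable)
t=4 Δ0: s1=1 s6=1 s2=1 s4=0 s3=1 s5=0 clk=0 s0=1
  Δ1: clk:0→1
  Δ2: s0:1→0
  (2Δ to stable)
t=5 Δ0: s1=1 s6=1 s2=1 s4=0 s3=1 s5=0 clk=1 s0=0
  Δ1: clk:1→0
  (1Δ to stable)
t=6 Δ0: s1=1 s6=1 s2=1 s4=0 s3=1 s5=0 clk=0 s0=0
  Δ1: clk:0→1
  Δ2: s0:0→1
  (2Δ to stable)
t=7 Δ0: s1=1 s6=1 s2=1 s4=0 s3=1 s5=0 clk=1 s0=1
  Δ1: clk:1→0
  (1Δ to stable)
t=8 Δ0: s1=1 s6=1 s2=1 s4=0 s3=1 s5=0 clk=0 s0=1
  Δ1: clk:0→1
  Δ2: s0:1→0
  (2Δ to stable)
t=9 Δ0: s1=1 s6=1 s2=1 s4=0 s3=1 s5=0 clk=1 s0=0
  Δ1: clk:1→0
  (1Δ to stable)
t=10 Δ0: s1=1 s6=1 s2=1 s4=0 s3=1 s5=0 clk=0 s0=0
  Δ1: clk:0→1
  Δ2: s0:0→1
  (2Δ to stable)
t=11 Δ0: s1=1 s6=1 s2=1 s4=0 s3=1 s5=0 clk=1 s0=1
  Δ1: clk:1→0
  (1Δ to stable)
t=12 Δ0: s1=1 s6=1 s2=1 s4=0 s3=1 s5=0 clk=0 s0=1
  Δ1: clk:0→1
  Δ2: s0:1→0
  (2Δ to stable)
t=13 Δ0: s1=1 s6=1 s2=1 s4=0 s3=1 s5=0 clk=1 s0=0
  Δ1: clk:1→0
  (1Δ to stable)
t=14 Δ0: s1=1 s6=1 s2=1 s4=0 s3=1 s5=0 clk=0 s0=0
  Δ1: clk:0→1
  Δ2: s0:0→1
  (2Δ to stable)
t=15 Δ0: s1=1 s6=1 s2=1 s4=0 s3=1 s5=0 clk=1 s0=1
  Δ1: clk:1→0
  (1Δ to stable)
t=16 Δ0: s1=1 s6=1 s2=1 s4=0 s3=1 s5=0 clk=0 s0=1
  Δ1: clk:0→1
  Δ2: s0:1→0
  (2Δ to stable)

2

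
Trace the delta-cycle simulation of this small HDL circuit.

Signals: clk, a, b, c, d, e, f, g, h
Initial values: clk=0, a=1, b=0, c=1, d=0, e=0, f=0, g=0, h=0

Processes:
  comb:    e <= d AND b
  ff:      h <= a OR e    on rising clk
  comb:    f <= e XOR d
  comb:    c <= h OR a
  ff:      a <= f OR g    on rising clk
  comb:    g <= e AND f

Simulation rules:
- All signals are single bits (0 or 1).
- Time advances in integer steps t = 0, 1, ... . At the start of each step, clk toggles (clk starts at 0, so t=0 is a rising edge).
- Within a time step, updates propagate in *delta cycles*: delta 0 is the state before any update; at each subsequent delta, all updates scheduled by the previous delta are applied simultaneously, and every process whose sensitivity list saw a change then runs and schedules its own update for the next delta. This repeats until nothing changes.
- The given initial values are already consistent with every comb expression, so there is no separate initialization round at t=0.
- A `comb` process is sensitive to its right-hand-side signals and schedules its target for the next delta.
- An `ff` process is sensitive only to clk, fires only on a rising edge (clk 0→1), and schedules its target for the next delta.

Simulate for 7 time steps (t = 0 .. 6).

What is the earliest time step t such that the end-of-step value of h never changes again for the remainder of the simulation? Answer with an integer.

2

[bits: clk,a,e,b,g,f,d,c,h]
t=0: Δ0=010000010 Δ1=110000010 Δ2=100000011 | 2Δ
t=1: Δ0=100000011 Δ1=000000011 | 1Δ
t=2: Δ0=000000011 Δ1=100000011 Δ2=100000010 Δ3=100000000 | 3Δ
t=3: Δ0=100000000 Δ1=000000000 | 1Δ
t=4: Δ0=000000000 Δ1=100000000 | 1Δ
t=5: Δ0=100000000 Δ1=000000000 | 1Δ
t=6: Δ0=000000000 Δ1=100000000 | 1Δ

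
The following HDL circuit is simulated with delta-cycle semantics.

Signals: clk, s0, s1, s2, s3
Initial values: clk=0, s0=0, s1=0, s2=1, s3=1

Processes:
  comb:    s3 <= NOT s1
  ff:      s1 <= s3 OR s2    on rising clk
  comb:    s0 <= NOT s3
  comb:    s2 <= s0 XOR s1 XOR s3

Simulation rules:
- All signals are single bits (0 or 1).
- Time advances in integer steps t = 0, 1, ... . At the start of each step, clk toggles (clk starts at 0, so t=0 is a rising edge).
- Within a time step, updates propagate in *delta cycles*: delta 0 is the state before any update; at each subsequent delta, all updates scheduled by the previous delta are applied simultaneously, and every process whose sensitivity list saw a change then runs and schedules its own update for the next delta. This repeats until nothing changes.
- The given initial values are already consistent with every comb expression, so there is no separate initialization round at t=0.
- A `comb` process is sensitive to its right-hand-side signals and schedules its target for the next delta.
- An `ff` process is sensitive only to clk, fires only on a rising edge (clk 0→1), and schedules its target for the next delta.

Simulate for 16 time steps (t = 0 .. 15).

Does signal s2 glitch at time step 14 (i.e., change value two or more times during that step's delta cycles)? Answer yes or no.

yes

t=0 Δ0: s3=1 s1=0 s2=1 clk=0 s0=0
  Δ1: clk:0→1
  Δ2: s1:0→1
  Δ3: s3:1→0, s2:1→0
  Δ4: s2:0→1, s0:0→1
  Δ5: s2:1→0
  (5Δ to stable)
t=1 Δ0: s3=0 s1=1 s2=0 clk=1 s0=1
  Δ1: clk:1→0
  (1Δ to stable)
t=2 Δ0: s3=0 s1=1 s2=0 clk=0 s0=1
  Δ1: clk:0→1
  Δ2: s1:1→0
  Δ3: s3:0→1, s2:0→1
  Δ4: s2:1→0, s0:1→0
  Δ5: s2:0→1
  (5Δ to stable)
t=3 Δ0: s3=1 s1=0 s2=1 clk=1 s0=0
  Δ1: clk:1→0
  (1Δ to stable)
t=4 Δ0: s3=1 s1=0 s2=1 clk=0 s0=0
  Δ1: clk:0→1
  Δ2: s1:0→1
  Δ3: s3:1→0, s2:1→0
  Δ4: s2:0→1, s0:0→1
  Δ5: s2:1→0
  (5Δ to stable)
t=5 Δ0: s3=0 s1=1 s2=0 clk=1 s0=1
  Δ1: clk:1→0
  (1Δ to stable)
t=6 Δ0: s3=0 s1=1 s2=0 clk=0 s0=1
  Δ1: clk:0→1
  Δ2: s1:1→0
  Δ3: s3:0→1, s2:0→1
  Δ4: s2:1→0, s0:1→0
  Δ5: s2:0→1
  (5Δ to stable)
t=7 Δ0: s3=1 s1=0 s2=1 clk=1 s0=0
  Δ1: clk:1→0
  (1Δ to stable)
t=8 Δ0: s3=1 s1=0 s2=1 clk=0 s0=0
  Δ1: clk:0→1
  Δ2: s1:0→1
  Δ3: s3:1→0, s2:1→0
  Δ4: s2:0→1, s0:0→1
  Δ5: s2:1→0
  (5Δ to stable)
t=9 Δ0: s3=0 s1=1 s2=0 clk=1 s0=1
  Δ1: clk:1→0
  (1Δ to stable)
t=10 Δ0: s3=0 s1=1 s2=0 clk=0 s0=1
  Δ1: clk:0→1
  Δ2: s1:1→0
  Δ3: s3:0→1, s2:0→1
  Δ4: s2:1→0, s0:1→0
  Δ5: s2:0→1
  (5Δ to stable)
t=11 Δ0: s3=1 s1=0 s2=1 clk=1 s0=0
  Δ1: clk:1→0
  (1Δ to stable)
t=12 Δ0: s3=1 s1=0 s2=1 clk=0 s0=0
  Δ1: clk:0→1
  Δ2: s1:0→1
  Δ3: s3:1→0, s2:1→0
  Δ4: s2:0→1, s0:0→1
  Δ5: s2:1→0
  (5Δ to stable)
t=13 Δ0: s3=0 s1=1 s2=0 clk=1 s0=1
  Δ1: clk:1→0
  (1Δ to stable)
t=14 Δ0: s3=0 s1=1 s2=0 clk=0 s0=1
  Δ1: clk:0→1
  Δ2: s1:1→0
  Δ3: s3:0→1, s2:0→1
  Δ4: s2:1→0, s0:1→0
  Δ5: s2:0→1
  (5Δ to stable)
t=15 Δ0: s3=1 s1=0 s2=1 clk=1 s0=0
  Δ1: clk:1→0
  (1Δ to stable)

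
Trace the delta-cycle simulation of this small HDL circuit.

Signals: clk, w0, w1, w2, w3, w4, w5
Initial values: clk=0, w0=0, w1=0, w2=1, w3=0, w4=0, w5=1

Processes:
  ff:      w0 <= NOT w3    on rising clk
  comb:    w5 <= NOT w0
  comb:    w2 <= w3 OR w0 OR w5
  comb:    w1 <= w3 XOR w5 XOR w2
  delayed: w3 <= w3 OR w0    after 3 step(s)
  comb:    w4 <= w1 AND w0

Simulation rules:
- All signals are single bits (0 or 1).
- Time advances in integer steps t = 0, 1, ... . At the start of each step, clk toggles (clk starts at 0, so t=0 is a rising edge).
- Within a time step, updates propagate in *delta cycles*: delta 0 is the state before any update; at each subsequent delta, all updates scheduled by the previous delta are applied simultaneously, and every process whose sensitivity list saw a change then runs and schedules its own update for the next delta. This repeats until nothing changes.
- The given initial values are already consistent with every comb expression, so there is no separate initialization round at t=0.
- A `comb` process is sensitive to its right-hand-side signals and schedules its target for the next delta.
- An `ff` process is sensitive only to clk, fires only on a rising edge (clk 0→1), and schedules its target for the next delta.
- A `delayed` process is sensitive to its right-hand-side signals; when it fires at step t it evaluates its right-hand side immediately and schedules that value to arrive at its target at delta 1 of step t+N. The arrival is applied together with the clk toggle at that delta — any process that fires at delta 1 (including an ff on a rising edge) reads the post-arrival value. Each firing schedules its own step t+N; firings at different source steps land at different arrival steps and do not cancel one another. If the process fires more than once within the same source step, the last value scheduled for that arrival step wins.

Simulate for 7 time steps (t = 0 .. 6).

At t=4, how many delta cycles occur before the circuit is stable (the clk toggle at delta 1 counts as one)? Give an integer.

t0.Δ0 w4=0 clk=0 w0=0 w2=1 w1=0 w5=1 w3=0
t0.Δ1 w4=0 clk=1 w0=0 w2=1 w1=0 w5=1 w3=0
t0.Δ2 w4=0 clk=1 w0=1 w2=1 w1=0 w5=1 w3=0
t0.Δ3 w4=0 clk=1 w0=1 w2=1 w1=0 w5=0 w3=0
t0.Δ4 w4=0 clk=1 w0=1 w2=1 w1=1 w5=0 w3=0
t0.Δ5 w4=1 clk=1 w0=1 w2=1 w1=1 w5=0 w3=0
t1.Δ0 w4=1 clk=1 w0=1 w2=1 w1=1 w5=0 w3=0
t1.Δ1 w4=1 clk=0 w0=1 w2=1 w1=1 w5=0 w3=0
t2.Δ0 w4=1 clk=0 w0=1 w2=1 w1=1 w5=0 w3=0
t2.Δ1 w4=1 clk=1 w0=1 w2=1 w1=1 w5=0 w3=0
t3.Δ0 w4=1 clk=1 w0=1 w2=1 w1=1 w5=0 w3=0
t3.Δ1 w4=1 clk=0 w0=1 w2=1 w1=1 w5=0 w3=1
t3.Δ2 w4=1 clk=0 w0=1 w2=1 w1=0 w5=0 w3=1
t3.Δ3 w4=0 clk=0 w0=1 w2=1 w1=0 w5=0 w3=1
t4.Δ0 w4=0 clk=0 w0=1 w2=1 w1=0 w5=0 w3=1
t4.Δ1 w4=0 clk=1 w0=1 w2=1 w1=0 w5=0 w3=1
t4.Δ2 w4=0 clk=1 w0=0 w2=1 w1=0 w5=0 w3=1
t4.Δ3 w4=0 clk=1 w0=0 w2=1 w1=0 w5=1 w3=1
t4.Δ4 w4=0 clk=1 w0=0 w2=1 w1=1 w5=1 w3=1
t5.Δ0 w4=0 clk=1 w0=0 w2=1 w1=1 w5=1 w3=1
t5.Δ1 w4=0 clk=0 w0=0 w2=1 w1=1 w5=1 w3=1
t6.Δ0 w4=0 clk=0 w0=0 w2=1 w1=1 w5=1 w3=1
t6.Δ1 w4=0 clk=1 w0=0 w2=1 w1=1 w5=1 w3=1

4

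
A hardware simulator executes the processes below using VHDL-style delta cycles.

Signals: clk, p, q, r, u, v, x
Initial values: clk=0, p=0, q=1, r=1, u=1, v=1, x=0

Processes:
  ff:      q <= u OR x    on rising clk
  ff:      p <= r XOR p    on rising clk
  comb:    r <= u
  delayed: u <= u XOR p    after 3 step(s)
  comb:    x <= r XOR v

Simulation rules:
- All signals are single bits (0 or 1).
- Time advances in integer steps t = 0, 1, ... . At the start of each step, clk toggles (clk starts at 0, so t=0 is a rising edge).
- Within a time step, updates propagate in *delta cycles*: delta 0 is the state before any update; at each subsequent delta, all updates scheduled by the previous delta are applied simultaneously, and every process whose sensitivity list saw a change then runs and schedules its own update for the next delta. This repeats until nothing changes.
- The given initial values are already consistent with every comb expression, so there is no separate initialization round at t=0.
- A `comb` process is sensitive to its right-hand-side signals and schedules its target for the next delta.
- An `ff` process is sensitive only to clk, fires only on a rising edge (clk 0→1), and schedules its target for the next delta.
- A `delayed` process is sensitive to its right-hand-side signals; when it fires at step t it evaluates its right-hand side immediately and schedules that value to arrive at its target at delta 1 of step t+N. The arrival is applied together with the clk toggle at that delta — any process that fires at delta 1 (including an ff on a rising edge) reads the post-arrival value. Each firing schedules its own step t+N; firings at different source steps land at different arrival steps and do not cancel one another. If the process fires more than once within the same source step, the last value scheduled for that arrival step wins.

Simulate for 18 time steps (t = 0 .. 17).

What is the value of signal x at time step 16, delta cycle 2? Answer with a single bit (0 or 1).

[bits: u,r,clk,v,x,p,q]
t=0: Δ0=1101001 Δ1=1111001 Δ2=1111011 | 2Δ
t=1: Δ0=1111011 Δ1=1101011 | 1Δ
t=2: Δ0=1101011 Δ1=1111011 Δ2=1111001 | 2Δ
t=3: Δ0=1111001 Δ1=0101001 Δ2=0001001 Δ3=0001101 | 3Δ
t=4: Δ0=0001101 Δ1=0011101 | 1Δ
t=5: Δ0=0011101 Δ1=1001101 Δ2=1101101 Δ3=1101001 | 3Δ
t=6: Δ0=1101001 Δ1=0111001 Δ2=0011010 Δ3=0011110 | 3Δ
t=7: Δ0=0011110 Δ1=0001110 | 1Δ
t=8: Δ0=0001110 Δ1=1011110 Δ2=1111111 Δ3=1111011 | 3Δ
t=9: Δ0=1111011 Δ1=1101011 | 1Δ
t=10: Δ0=1101011 Δ1=1111011 Δ2=1111001 | 2Δ
t=11: Δ0=1111001 Δ1=0101001 Δ2=0001001 Δ3=0001101 | 3Δ
t=12: Δ0=0001101 Δ1=0011101 | 1Δ
t=13: Δ0=0011101 Δ1=1001101 Δ2=1101101 Δ3=1101001 | 3Δ
t=14: Δ0=1101001 Δ1=0111001 Δ2=0011010 Δ3=0011110 | 3Δ
t=15: Δ0=0011110 Δ1=0001110 | 1Δ
t=16: Δ0=0001110 Δ1=1011110 Δ2=1111111 Δ3=1111011 | 3Δ
t=17: Δ0=1111011 Δ1=1101011 | 1Δ

1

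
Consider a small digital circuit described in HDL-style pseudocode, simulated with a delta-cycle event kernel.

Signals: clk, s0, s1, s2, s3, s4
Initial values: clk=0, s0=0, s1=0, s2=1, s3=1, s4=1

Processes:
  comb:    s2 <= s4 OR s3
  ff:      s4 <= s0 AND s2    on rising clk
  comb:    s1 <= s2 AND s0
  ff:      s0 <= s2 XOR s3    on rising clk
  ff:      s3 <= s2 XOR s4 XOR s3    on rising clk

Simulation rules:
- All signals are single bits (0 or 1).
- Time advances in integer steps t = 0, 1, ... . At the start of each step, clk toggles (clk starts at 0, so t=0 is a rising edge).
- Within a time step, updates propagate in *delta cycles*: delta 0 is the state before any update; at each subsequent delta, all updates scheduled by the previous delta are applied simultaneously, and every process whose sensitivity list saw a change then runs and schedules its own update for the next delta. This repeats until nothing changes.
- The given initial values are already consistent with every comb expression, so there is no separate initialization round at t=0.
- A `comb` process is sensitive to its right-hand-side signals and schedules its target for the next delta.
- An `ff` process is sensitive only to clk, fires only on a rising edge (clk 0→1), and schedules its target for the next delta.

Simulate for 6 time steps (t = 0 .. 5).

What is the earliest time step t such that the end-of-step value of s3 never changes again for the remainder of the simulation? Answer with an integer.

2

[bits: s3,s0,s2,s4,clk,s1]
t=0: Δ0=101100 Δ1=101110 Δ2=101010 | 2Δ
t=1: Δ0=101010 Δ1=101000 | 1Δ
t=2: Δ0=101000 Δ1=101010 Δ2=001010 Δ3=000010 | 3Δ
t=3: Δ0=000010 Δ1=000000 | 1Δ
t=4: Δ0=000000 Δ1=000010 | 1Δ
t=5: Δ0=000010 Δ1=000000 | 1Δ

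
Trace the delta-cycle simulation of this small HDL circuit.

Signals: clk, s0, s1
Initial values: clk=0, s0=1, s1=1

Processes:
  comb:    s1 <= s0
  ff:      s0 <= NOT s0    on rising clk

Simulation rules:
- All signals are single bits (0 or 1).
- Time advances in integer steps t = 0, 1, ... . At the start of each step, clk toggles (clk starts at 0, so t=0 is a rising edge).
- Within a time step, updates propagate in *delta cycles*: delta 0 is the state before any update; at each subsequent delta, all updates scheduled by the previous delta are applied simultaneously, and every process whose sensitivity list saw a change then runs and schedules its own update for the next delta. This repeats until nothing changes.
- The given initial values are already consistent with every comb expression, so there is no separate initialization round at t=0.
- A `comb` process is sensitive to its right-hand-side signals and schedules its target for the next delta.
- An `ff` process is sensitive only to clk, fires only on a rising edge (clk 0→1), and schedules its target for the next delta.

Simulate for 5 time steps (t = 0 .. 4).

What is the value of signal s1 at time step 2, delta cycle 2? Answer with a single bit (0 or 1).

t=0 Δ0: clk=0 s1=1 s0=1
  Δ1: clk:0→1
  Δ2: s0:1→0
  Δ3: s1:1→0
  (3Δ to stable)
t=1 Δ0: clk=1 s1=0 s0=0
  Δ1: clk:1→0
  (1Δ to stable)
t=2 Δ0: clk=0 s1=0 s0=0
  Δ1: clk:0→1
  Δ2: s0:0→1
  Δ3: s1:0→1
  (3Δ to stable)
t=3 Δ0: clk=1 s1=1 s0=1
  Δ1: clk:1→0
  (1Δ to stable)
t=4 Δ0: clk=0 s1=1 s0=1
  Δ1: clk:0→1
  Δ2: s0:1→0
  Δ3: s1:1→0
  (3Δ to stable)

0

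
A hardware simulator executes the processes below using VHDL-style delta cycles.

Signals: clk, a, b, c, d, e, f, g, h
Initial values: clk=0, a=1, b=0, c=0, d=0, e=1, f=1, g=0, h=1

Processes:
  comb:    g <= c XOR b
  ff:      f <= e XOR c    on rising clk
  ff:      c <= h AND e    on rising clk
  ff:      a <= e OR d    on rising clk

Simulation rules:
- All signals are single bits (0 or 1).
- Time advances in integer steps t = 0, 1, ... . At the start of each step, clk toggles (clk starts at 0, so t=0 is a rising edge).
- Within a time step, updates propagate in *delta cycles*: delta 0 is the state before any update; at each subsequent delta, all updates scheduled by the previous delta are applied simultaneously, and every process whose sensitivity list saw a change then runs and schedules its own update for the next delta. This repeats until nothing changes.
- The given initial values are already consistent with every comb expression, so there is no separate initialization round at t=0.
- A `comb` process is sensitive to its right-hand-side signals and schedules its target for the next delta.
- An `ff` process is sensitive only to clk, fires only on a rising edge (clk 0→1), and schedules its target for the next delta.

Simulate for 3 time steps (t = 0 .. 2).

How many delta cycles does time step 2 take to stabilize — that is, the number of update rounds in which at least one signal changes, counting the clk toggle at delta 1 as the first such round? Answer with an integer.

t0.Δ0 e=1 b=0 g=0 clk=0 f=1 a=1 c=0 h=1 d=0
t0.Δ1 e=1 b=0 g=0 clk=1 f=1 a=1 c=0 h=1 d=0
t0.Δ2 e=1 b=0 g=0 clk=1 f=1 a=1 c=1 h=1 d=0
t0.Δ3 e=1 b=0 g=1 clk=1 f=1 a=1 c=1 h=1 d=0
t1.Δ0 e=1 b=0 g=1 clk=1 f=1 a=1 c=1 h=1 d=0
t1.Δ1 e=1 b=0 g=1 clk=0 f=1 a=1 c=1 h=1 d=0
t2.Δ0 e=1 b=0 g=1 clk=0 f=1 a=1 c=1 h=1 d=0
t2.Δ1 e=1 b=0 g=1 clk=1 f=1 a=1 c=1 h=1 d=0
t2.Δ2 e=1 b=0 g=1 clk=1 f=0 a=1 c=1 h=1 d=0

2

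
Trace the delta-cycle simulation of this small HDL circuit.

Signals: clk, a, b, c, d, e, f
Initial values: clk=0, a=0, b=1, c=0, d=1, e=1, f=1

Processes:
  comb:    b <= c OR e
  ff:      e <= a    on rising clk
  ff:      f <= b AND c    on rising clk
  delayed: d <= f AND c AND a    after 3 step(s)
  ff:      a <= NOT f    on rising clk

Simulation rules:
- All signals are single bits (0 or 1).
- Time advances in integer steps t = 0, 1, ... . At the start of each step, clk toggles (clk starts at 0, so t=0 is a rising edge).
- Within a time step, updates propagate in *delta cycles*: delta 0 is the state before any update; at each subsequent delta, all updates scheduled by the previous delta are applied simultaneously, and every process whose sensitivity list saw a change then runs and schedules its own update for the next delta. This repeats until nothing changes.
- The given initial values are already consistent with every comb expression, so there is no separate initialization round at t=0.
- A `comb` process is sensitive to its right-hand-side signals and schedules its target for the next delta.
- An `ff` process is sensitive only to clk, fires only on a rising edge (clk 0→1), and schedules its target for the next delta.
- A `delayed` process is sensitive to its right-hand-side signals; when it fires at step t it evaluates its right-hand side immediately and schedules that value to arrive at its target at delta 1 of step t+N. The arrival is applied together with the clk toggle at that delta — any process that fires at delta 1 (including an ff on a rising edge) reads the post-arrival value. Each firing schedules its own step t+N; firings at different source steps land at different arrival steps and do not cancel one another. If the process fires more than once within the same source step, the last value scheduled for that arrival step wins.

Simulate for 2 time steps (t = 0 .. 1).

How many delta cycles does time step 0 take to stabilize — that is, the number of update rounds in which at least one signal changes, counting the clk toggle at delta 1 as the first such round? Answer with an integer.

t0.Δ0 c=0 d=1 f=1 clk=0 e=1 b=1 a=0
t0.Δ1 c=0 d=1 f=1 clk=1 e=1 b=1 a=0
t0.Δ2 c=0 d=1 f=0 clk=1 e=0 b=1 a=0
t0.Δ3 c=0 d=1 f=0 clk=1 e=0 b=0 a=0
t1.Δ0 c=0 d=1 f=0 clk=1 e=0 b=0 a=0
t1.Δ1 c=0 d=1 f=0 clk=0 e=0 b=0 a=0

3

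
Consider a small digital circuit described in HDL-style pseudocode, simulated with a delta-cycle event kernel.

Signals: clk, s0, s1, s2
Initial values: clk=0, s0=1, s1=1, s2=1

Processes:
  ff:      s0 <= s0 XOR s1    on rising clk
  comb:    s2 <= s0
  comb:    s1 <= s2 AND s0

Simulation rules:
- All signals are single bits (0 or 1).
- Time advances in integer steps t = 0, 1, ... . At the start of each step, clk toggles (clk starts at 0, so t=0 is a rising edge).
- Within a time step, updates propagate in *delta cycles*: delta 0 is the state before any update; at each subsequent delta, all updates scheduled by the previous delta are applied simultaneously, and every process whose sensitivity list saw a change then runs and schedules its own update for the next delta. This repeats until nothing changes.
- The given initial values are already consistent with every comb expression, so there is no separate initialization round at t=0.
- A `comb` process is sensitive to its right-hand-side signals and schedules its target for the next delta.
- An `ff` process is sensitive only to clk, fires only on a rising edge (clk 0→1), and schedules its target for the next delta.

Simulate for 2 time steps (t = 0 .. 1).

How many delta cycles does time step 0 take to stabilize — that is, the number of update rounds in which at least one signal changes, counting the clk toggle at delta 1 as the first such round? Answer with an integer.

t=0 Δ0: s2=1 s0=1 clk=0 s1=1
  Δ1: clk:0→1
  Δ2: s0:1→0
  Δ3: s2:1→0, s1:1→0
  (3Δ to stable)
t=1 Δ0: s2=0 s0=0 clk=1 s1=0
  Δ1: clk:1→0
  (1Δ to stable)

3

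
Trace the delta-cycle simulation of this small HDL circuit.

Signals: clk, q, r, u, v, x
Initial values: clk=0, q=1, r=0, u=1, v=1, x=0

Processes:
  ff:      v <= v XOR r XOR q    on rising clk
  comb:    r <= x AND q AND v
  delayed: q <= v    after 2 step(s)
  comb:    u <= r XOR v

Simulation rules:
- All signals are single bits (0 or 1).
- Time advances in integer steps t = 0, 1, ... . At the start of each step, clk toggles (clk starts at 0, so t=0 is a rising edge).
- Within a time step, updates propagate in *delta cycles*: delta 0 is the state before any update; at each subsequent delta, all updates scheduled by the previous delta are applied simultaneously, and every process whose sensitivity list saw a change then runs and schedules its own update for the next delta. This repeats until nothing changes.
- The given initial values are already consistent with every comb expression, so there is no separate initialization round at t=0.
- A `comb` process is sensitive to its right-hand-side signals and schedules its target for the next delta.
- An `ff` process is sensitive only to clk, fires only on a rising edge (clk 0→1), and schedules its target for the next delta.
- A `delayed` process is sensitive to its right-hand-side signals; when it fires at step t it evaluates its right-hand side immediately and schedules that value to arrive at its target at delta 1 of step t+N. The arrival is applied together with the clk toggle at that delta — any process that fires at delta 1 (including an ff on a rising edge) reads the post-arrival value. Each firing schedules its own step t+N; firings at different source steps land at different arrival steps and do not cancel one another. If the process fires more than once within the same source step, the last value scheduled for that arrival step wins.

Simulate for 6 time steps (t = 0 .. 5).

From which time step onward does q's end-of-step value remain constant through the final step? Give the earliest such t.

t0.Δ0 u=1 x=0 v=1 q=1 r=0 clk=0
t0.Δ1 u=1 x=0 v=1 q=1 r=0 clk=1
t0.Δ2 u=1 x=0 v=0 q=1 r=0 clk=1
t0.Δ3 u=0 x=0 v=0 q=1 r=0 clk=1
t1.Δ0 u=0 x=0 v=0 q=1 r=0 clk=1
t1.Δ1 u=0 x=0 v=0 q=1 r=0 clk=0
t2.Δ0 u=0 x=0 v=0 q=1 r=0 clk=0
t2.Δ1 u=0 x=0 v=0 q=0 r=0 clk=1
t3.Δ0 u=0 x=0 v=0 q=0 r=0 clk=1
t3.Δ1 u=0 x=0 v=0 q=0 r=0 clk=0
t4.Δ0 u=0 x=0 v=0 q=0 r=0 clk=0
t4.Δ1 u=0 x=0 v=0 q=0 r=0 clk=1
t5.Δ0 u=0 x=0 v=0 q=0 r=0 clk=1
t5.Δ1 u=0 x=0 v=0 q=0 r=0 clk=0

2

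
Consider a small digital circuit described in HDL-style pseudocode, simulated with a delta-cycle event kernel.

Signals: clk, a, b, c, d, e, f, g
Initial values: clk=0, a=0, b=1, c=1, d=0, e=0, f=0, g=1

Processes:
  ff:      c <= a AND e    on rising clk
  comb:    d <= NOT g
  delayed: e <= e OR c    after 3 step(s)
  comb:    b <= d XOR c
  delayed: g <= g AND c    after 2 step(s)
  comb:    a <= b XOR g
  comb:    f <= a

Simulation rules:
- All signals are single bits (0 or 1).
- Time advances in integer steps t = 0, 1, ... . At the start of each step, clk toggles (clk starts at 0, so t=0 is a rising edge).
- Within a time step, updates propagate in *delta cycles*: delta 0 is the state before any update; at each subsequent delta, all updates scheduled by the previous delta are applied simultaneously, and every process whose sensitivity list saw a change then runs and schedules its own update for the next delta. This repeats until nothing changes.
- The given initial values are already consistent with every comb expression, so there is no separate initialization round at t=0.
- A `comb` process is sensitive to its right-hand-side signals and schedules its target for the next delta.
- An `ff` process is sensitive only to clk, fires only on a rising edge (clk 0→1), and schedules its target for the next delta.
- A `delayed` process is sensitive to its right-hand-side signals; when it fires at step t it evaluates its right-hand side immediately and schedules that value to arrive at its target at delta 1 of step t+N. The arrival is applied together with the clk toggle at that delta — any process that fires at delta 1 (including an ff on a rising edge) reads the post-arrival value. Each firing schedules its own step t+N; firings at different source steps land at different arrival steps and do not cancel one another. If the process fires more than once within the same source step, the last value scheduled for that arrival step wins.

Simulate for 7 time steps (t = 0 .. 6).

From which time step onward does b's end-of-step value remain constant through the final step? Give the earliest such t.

t0.Δ0 f=0 d=0 b=1 clk=0 a=0 e=0 g=1 c=1
t0.Δ1 f=0 d=0 b=1 clk=1 a=0 e=0 g=1 c=1
t0.Δ2 f=0 d=0 b=1 clk=1 a=0 e=0 g=1 c=0
t0.Δ3 f=0 d=0 b=0 clk=1 a=0 e=0 g=1 c=0
t0.Δ4 f=0 d=0 b=0 clk=1 a=1 e=0 g=1 c=0
t0.Δ5 f=1 d=0 b=0 clk=1 a=1 e=0 g=1 c=0
t1.Δ0 f=1 d=0 b=0 clk=1 a=1 e=0 g=1 c=0
t1.Δ1 f=1 d=0 b=0 clk=0 a=1 e=0 g=1 c=0
t2.Δ0 f=1 d=0 b=0 clk=0 a=1 e=0 g=1 c=0
t2.Δ1 f=1 d=0 b=0 clk=1 a=1 e=0 g=0 c=0
t2.Δ2 f=1 d=1 b=0 clk=1 a=0 e=0 g=0 c=0
t2.Δ3 f=0 d=1 b=1 clk=1 a=0 e=0 g=0 c=0
t2.Δ4 f=0 d=1 b=1 clk=1 a=1 e=0 g=0 c=0
t2.Δ5 f=1 d=1 b=1 clk=1 a=1 e=0 g=0 c=0
t3.Δ0 f=1 d=1 b=1 clk=1 a=1 e=0 g=0 c=0
t3.Δ1 f=1 d=1 b=1 clk=0 a=1 e=0 g=0 c=0
t4.Δ0 f=1 d=1 b=1 clk=0 a=1 e=0 g=0 c=0
t4.Δ1 f=1 d=1 b=1 clk=1 a=1 e=0 g=0 c=0
t5.Δ0 f=1 d=1 b=1 clk=1 a=1 e=0 g=0 c=0
t5.Δ1 f=1 d=1 b=1 clk=0 a=1 e=0 g=0 c=0
t6.Δ0 f=1 d=1 b=1 clk=0 a=1 e=0 g=0 c=0
t6.Δ1 f=1 d=1 b=1 clk=1 a=1 e=0 g=0 c=0

2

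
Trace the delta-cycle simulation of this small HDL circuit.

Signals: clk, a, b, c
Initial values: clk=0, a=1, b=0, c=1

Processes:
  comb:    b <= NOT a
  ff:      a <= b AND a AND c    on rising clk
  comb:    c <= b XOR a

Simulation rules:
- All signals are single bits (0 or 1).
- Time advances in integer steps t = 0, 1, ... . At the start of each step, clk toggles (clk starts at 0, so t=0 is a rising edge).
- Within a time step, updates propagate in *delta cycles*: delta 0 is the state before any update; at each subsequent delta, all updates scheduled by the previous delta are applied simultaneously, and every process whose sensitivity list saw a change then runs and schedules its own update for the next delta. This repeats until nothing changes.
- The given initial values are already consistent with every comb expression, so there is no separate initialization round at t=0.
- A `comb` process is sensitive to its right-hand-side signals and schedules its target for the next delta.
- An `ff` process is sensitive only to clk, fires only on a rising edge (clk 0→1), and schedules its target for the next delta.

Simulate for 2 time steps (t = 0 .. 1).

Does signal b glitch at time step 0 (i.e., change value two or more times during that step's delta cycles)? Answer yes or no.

no

t=0 Δ0: b=0 c=1 a=1 clk=0
  Δ1: clk:0→1
  Δ2: a:1→0
  Δ3: b:0→1, c:1→0
  Δ4: c:0→1
  (4Δ to stable)
t=1 Δ0: b=1 c=1 a=0 clk=1
  Δ1: clk:1→0
  (1Δ to stable)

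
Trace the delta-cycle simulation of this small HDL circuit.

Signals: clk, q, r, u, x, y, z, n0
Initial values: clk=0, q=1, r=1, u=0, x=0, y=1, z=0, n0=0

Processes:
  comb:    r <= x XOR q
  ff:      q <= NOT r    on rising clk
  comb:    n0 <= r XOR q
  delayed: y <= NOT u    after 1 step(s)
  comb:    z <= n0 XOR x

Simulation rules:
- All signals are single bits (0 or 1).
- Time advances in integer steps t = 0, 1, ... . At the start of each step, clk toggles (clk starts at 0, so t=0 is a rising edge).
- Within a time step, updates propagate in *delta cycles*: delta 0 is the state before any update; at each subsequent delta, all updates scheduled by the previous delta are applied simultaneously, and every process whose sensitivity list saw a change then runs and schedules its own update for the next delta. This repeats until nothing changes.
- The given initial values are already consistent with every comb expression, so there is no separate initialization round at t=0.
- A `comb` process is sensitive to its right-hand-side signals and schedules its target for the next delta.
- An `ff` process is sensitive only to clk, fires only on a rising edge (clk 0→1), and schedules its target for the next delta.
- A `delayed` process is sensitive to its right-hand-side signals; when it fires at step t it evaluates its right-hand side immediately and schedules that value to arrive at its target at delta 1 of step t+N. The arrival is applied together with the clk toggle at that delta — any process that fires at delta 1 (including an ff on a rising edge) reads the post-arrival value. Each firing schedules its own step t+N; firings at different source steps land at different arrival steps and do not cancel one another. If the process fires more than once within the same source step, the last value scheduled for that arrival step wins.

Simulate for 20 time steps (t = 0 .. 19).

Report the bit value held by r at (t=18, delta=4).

1

t0.Δ0 q=1 y=1 x=0 clk=0 u=0 r=1 n0=0 z=0
t0.Δ1 q=1 y=1 x=0 clk=1 u=0 r=1 n0=0 z=0
t0.Δ2 q=0 y=1 x=0 clk=1 u=0 r=1 n0=0 z=0
t0.Δ3 q=0 y=1 x=0 clk=1 u=0 r=0 n0=1 z=0
t0.Δ4 q=0 y=1 x=0 clk=1 u=0 r=0 n0=0 z=1
t0.Δ5 q=0 y=1 x=0 clk=1 u=0 r=0 n0=0 z=0
t1.Δ0 q=0 y=1 x=0 clk=1 u=0 r=0 n0=0 z=0
t1.Δ1 q=0 y=1 x=0 clk=0 u=0 r=0 n0=0 z=0
t2.Δ0 q=0 y=1 x=0 clk=0 u=0 r=0 n0=0 z=0
t2.Δ1 q=0 y=1 x=0 clk=1 u=0 r=0 n0=0 z=0
t2.Δ2 q=1 y=1 x=0 clk=1 u=0 r=0 n0=0 z=0
t2.Δ3 q=1 y=1 x=0 clk=1 u=0 r=1 n0=1 z=0
t2.Δ4 q=1 y=1 x=0 clk=1 u=0 r=1 n0=0 z=1
t2.Δ5 q=1 y=1 x=0 clk=1 u=0 r=1 n0=0 z=0
t3.Δ0 q=1 y=1 x=0 clk=1 u=0 r=1 n0=0 z=0
t3.Δ1 q=1 y=1 x=0 clk=0 u=0 r=1 n0=0 z=0
t4.Δ0 q=1 y=1 x=0 clk=0 u=0 r=1 n0=0 z=0
t4.Δ1 q=1 y=1 x=0 clk=1 u=0 r=1 n0=0 z=0
t4.Δ2 q=0 y=1 x=0 clk=1 u=0 r=1 n0=0 z=0
t4.Δ3 q=0 y=1 x=0 clk=1 u=0 r=0 n0=1 z=0
t4.Δ4 q=0 y=1 x=0 clk=1 u=0 r=0 n0=0 z=1
t4.Δ5 q=0 y=1 x=0 clk=1 u=0 r=0 n0=0 z=0
t5.Δ0 q=0 y=1 x=0 clk=1 u=0 r=0 n0=0 z=0
t5.Δ1 q=0 y=1 x=0 clk=0 u=0 r=0 n0=0 z=0
t6.Δ0 q=0 y=1 x=0 clk=0 u=0 r=0 n0=0 z=0
t6.Δ1 q=0 y=1 x=0 clk=1 u=0 r=0 n0=0 z=0
t6.Δ2 q=1 y=1 x=0 clk=1 u=0 r=0 n0=0 z=0
t6.Δ3 q=1 y=1 x=0 clk=1 u=0 r=1 n0=1 z=0
t6.Δ4 q=1 y=1 x=0 clk=1 u=0 r=1 n0=0 z=1
t6.Δ5 q=1 y=1 x=0 clk=1 u=0 r=1 n0=0 z=0
t7.Δ0 q=1 y=1 x=0 clk=1 u=0 r=1 n0=0 z=0
t7.Δ1 q=1 y=1 x=0 clk=0 u=0 r=1 n0=0 z=0
t8.Δ0 q=1 y=1 x=0 clk=0 u=0 r=1 n0=0 z=0
t8.Δ1 q=1 y=1 x=0 clk=1 u=0 r=1 n0=0 z=0
t8.Δ2 q=0 y=1 x=0 clk=1 u=0 r=1 n0=0 z=0
t8.Δ3 q=0 y=1 x=0 clk=1 u=0 r=0 n0=1 z=0
t8.Δ4 q=0 y=1 x=0 clk=1 u=0 r=0 n0=0 z=1
t8.Δ5 q=0 y=1 x=0 clk=1 u=0 r=0 n0=0 z=0
t9.Δ0 q=0 y=1 x=0 clk=1 u=0 r=0 n0=0 z=0
t9.Δ1 q=0 y=1 x=0 clk=0 u=0 r=0 n0=0 z=0
t10.Δ0 q=0 y=1 x=0 clk=0 u=0 r=0 n0=0 z=0
t10.Δ1 q=0 y=1 x=0 clk=1 u=0 r=0 n0=0 z=0
t10.Δ2 q=1 y=1 x=0 clk=1 u=0 r=0 n0=0 z=0
t10.Δ3 q=1 y=1 x=0 clk=1 u=0 r=1 n0=1 z=0
t10.Δ4 q=1 y=1 x=0 clk=1 u=0 r=1 n0=0 z=1
t10.Δ5 q=1 y=1 x=0 clk=1 u=0 r=1 n0=0 z=0
t11.Δ0 q=1 y=1 x=0 clk=1 u=0 r=1 n0=0 z=0
t11.Δ1 q=1 y=1 x=0 clk=0 u=0 r=1 n0=0 z=0
t12.Δ0 q=1 y=1 x=0 clk=0 u=0 r=1 n0=0 z=0
t12.Δ1 q=1 y=1 x=0 clk=1 u=0 r=1 n0=0 z=0
t12.Δ2 q=0 y=1 x=0 clk=1 u=0 r=1 n0=0 z=0
t12.Δ3 q=0 y=1 x=0 clk=1 u=0 r=0 n0=1 z=0
t12.Δ4 q=0 y=1 x=0 clk=1 u=0 r=0 n0=0 z=1
t12.Δ5 q=0 y=1 x=0 clk=1 u=0 r=0 n0=0 z=0
t13.Δ0 q=0 y=1 x=0 clk=1 u=0 r=0 n0=0 z=0
t13.Δ1 q=0 y=1 x=0 clk=0 u=0 r=0 n0=0 z=0
t14.Δ0 q=0 y=1 x=0 clk=0 u=0 r=0 n0=0 z=0
t14.Δ1 q=0 y=1 x=0 clk=1 u=0 r=0 n0=0 z=0
t14.Δ2 q=1 y=1 x=0 clk=1 u=0 r=0 n0=0 z=0
t14.Δ3 q=1 y=1 x=0 clk=1 u=0 r=1 n0=1 z=0
t14.Δ4 q=1 y=1 x=0 clk=1 u=0 r=1 n0=0 z=1
t14.Δ5 q=1 y=1 x=0 clk=1 u=0 r=1 n0=0 z=0
t15.Δ0 q=1 y=1 x=0 clk=1 u=0 r=1 n0=0 z=0
t15.Δ1 q=1 y=1 x=0 clk=0 u=0 r=1 n0=0 z=0
t16.Δ0 q=1 y=1 x=0 clk=0 u=0 r=1 n0=0 z=0
t16.Δ1 q=1 y=1 x=0 clk=1 u=0 r=1 n0=0 z=0
t16.Δ2 q=0 y=1 x=0 clk=1 u=0 r=1 n0=0 z=0
t16.Δ3 q=0 y=1 x=0 clk=1 u=0 r=0 n0=1 z=0
t16.Δ4 q=0 y=1 x=0 clk=1 u=0 r=0 n0=0 z=1
t16.Δ5 q=0 y=1 x=0 clk=1 u=0 r=0 n0=0 z=0
t17.Δ0 q=0 y=1 x=0 clk=1 u=0 r=0 n0=0 z=0
t17.Δ1 q=0 y=1 x=0 clk=0 u=0 r=0 n0=0 z=0
t18.Δ0 q=0 y=1 x=0 clk=0 u=0 r=0 n0=0 z=0
t18.Δ1 q=0 y=1 x=0 clk=1 u=0 r=0 n0=0 z=0
t18.Δ2 q=1 y=1 x=0 clk=1 u=0 r=0 n0=0 z=0
t18.Δ3 q=1 y=1 x=0 clk=1 u=0 r=1 n0=1 z=0
t18.Δ4 q=1 y=1 x=0 clk=1 u=0 r=1 n0=0 z=1
t18.Δ5 q=1 y=1 x=0 clk=1 u=0 r=1 n0=0 z=0
t19.Δ0 q=1 y=1 x=0 clk=1 u=0 r=1 n0=0 z=0
t19.Δ1 q=1 y=1 x=0 clk=0 u=0 r=1 n0=0 z=0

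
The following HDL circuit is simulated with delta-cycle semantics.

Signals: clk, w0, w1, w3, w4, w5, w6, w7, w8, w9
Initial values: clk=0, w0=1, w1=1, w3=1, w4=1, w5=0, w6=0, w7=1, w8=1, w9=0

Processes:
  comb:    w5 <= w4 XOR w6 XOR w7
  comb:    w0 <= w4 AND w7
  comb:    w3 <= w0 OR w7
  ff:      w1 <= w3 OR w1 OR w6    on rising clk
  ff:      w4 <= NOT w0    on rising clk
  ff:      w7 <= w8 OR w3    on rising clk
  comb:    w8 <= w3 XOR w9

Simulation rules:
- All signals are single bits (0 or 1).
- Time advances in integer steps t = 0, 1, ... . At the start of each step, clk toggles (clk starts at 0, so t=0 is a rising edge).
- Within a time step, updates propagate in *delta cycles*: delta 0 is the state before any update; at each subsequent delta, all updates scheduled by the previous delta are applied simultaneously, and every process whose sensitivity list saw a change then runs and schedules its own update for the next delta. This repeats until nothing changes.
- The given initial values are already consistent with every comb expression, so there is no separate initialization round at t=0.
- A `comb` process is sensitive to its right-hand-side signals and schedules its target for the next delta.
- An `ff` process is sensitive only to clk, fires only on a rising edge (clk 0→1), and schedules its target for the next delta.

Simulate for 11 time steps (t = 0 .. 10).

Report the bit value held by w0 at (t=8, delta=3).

t0.Δ0 w6=0 clk=0 w3=1 w7=1 w5=0 w9=0 w4=1 w8=1 w1=1 w0=1
t0.Δ1 w6=0 clk=1 w3=1 w7=1 w5=0 w9=0 w4=1 w8=1 w1=1 w0=1
t0.Δ2 w6=0 clk=1 w3=1 w7=1 w5=0 w9=0 w4=0 w8=1 w1=1 w0=1
t0.Δ3 w6=0 clk=1 w3=1 w7=1 w5=1 w9=0 w4=0 w8=1 w1=1 w0=0
t1.Δ0 w6=0 clk=1 w3=1 w7=1 w5=1 w9=0 w4=0 w8=1 w1=1 w0=0
t1.Δ1 w6=0 clk=0 w3=1 w7=1 w5=1 w9=0 w4=0 w8=1 w1=1 w0=0
t2.Δ0 w6=0 clk=0 w3=1 w7=1 w5=1 w9=0 w4=0 w8=1 w1=1 w0=0
t2.Δ1 w6=0 clk=1 w3=1 w7=1 w5=1 w9=0 w4=0 w8=1 w1=1 w0=0
t2.Δ2 w6=0 clk=1 w3=1 w7=1 w5=1 w9=0 w4=1 w8=1 w1=1 w0=0
t2.Δ3 w6=0 clk=1 w3=1 w7=1 w5=0 w9=0 w4=1 w8=1 w1=1 w0=1
t3.Δ0 w6=0 clk=1 w3=1 w7=1 w5=0 w9=0 w4=1 w8=1 w1=1 w0=1
t3.Δ1 w6=0 clk=0 w3=1 w7=1 w5=0 w9=0 w4=1 w8=1 w1=1 w0=1
t4.Δ0 w6=0 clk=0 w3=1 w7=1 w5=0 w9=0 w4=1 w8=1 w1=1 w0=1
t4.Δ1 w6=0 clk=1 w3=1 w7=1 w5=0 w9=0 w4=1 w8=1 w1=1 w0=1
t4.Δ2 w6=0 clk=1 w3=1 w7=1 w5=0 w9=0 w4=0 w8=1 w1=1 w0=1
t4.Δ3 w6=0 clk=1 w3=1 w7=1 w5=1 w9=0 w4=0 w8=1 w1=1 w0=0
t5.Δ0 w6=0 clk=1 w3=1 w7=1 w5=1 w9=0 w4=0 w8=1 w1=1 w0=0
t5.Δ1 w6=0 clk=0 w3=1 w7=1 w5=1 w9=0 w4=0 w8=1 w1=1 w0=0
t6.Δ0 w6=0 clk=0 w3=1 w7=1 w5=1 w9=0 w4=0 w8=1 w1=1 w0=0
t6.Δ1 w6=0 clk=1 w3=1 w7=1 w5=1 w9=0 w4=0 w8=1 w1=1 w0=0
t6.Δ2 w6=0 clk=1 w3=1 w7=1 w5=1 w9=0 w4=1 w8=1 w1=1 w0=0
t6.Δ3 w6=0 clk=1 w3=1 w7=1 w5=0 w9=0 w4=1 w8=1 w1=1 w0=1
t7.Δ0 w6=0 clk=1 w3=1 w7=1 w5=0 w9=0 w4=1 w8=1 w1=1 w0=1
t7.Δ1 w6=0 clk=0 w3=1 w7=1 w5=0 w9=0 w4=1 w8=1 w1=1 w0=1
t8.Δ0 w6=0 clk=0 w3=1 w7=1 w5=0 w9=0 w4=1 w8=1 w1=1 w0=1
t8.Δ1 w6=0 clk=1 w3=1 w7=1 w5=0 w9=0 w4=1 w8=1 w1=1 w0=1
t8.Δ2 w6=0 clk=1 w3=1 w7=1 w5=0 w9=0 w4=0 w8=1 w1=1 w0=1
t8.Δ3 w6=0 clk=1 w3=1 w7=1 w5=1 w9=0 w4=0 w8=1 w1=1 w0=0
t9.Δ0 w6=0 clk=1 w3=1 w7=1 w5=1 w9=0 w4=0 w8=1 w1=1 w0=0
t9.Δ1 w6=0 clk=0 w3=1 w7=1 w5=1 w9=0 w4=0 w8=1 w1=1 w0=0
t10.Δ0 w6=0 clk=0 w3=1 w7=1 w5=1 w9=0 w4=0 w8=1 w1=1 w0=0
t10.Δ1 w6=0 clk=1 w3=1 w7=1 w5=1 w9=0 w4=0 w8=1 w1=1 w0=0
t10.Δ2 w6=0 clk=1 w3=1 w7=1 w5=1 w9=0 w4=1 w8=1 w1=1 w0=0
t10.Δ3 w6=0 clk=1 w3=1 w7=1 w5=0 w9=0 w4=1 w8=1 w1=1 w0=1

0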